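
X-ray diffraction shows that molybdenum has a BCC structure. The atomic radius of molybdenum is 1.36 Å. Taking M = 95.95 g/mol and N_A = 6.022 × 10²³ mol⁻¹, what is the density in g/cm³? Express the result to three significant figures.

In a BCC lattice, atoms touch along the body diagonal, so √3·a = 4r, giving a = 3.141 Å = 3.141 × 10^-8 cm.
With Z = 2, ρ = Z·M/(N_A·a³) = 2 × 95.95 / (6.022 × 10²³ × 3.098 × 10^-23) = 10.29 g/cm³.

10.3 g/cm³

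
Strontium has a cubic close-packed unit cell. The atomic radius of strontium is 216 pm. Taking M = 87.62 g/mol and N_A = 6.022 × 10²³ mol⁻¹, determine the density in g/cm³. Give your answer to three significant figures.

In an FCC lattice, atoms touch along the face diagonal, so √2·a = 4r, giving a = 610.9 pm = 6.109 × 10^-8 cm.
With Z = 4, ρ = Z·M/(N_A·a³) = 4 × 87.62 / (6.022 × 10²³ × 2.280 × 10^-22) = 2.552 g/cm³.

2.55 g/cm³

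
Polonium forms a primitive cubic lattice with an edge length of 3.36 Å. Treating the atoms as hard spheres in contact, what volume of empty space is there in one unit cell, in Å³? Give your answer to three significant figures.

In a simple cubic lattice atoms touch along the cell edge, so a = 2r, so r = 0.5000a = 1.680 Å.
V_cell = a³ = 37.93 Å³; V_atoms = 1 × (4/3)πr³ = 19.86 Å³.
Empty space = 37.93 − 19.86 = 18.1 Å³.

18.1 Å³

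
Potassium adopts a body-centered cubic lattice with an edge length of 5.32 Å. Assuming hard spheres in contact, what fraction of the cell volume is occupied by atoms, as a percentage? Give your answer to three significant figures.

In a BCC lattice atoms touch along the body diagonal, so √3·a = 4r, so r = 0.4330a = 2.304 Å.
Packing fraction = Z·(4/3)πr³ / a³ = 2 × (4/3)π × (2.304)³ / (5.32)³ = 0.6802 = 68.0%.

68.0%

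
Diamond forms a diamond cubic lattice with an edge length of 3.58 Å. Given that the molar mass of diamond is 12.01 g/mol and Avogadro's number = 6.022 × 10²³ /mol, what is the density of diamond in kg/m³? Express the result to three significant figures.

A diamond cubic unit cell contains Z = 8 atoms.
Cell volume: a³ = (3.58 Å)³ = (3.580 × 10^-8 cm)³ = 4.588 × 10^-23 cm³.
ρ = Z·M/(N_A·a³) = 8 × 12.01 / (6.022 × 10²³ × 4.588 × 10^-23) = 3.477 g/cm³ = 3480 kg/m³.

3480 kg/m³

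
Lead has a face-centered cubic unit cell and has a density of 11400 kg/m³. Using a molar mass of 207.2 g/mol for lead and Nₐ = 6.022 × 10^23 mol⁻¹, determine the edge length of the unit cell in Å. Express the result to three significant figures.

4.94 Å

With Z = 4 atoms per FCC cell, a³ = Z·M/(N_A·ρ) = 4 × 207.2 / (6.022 × 10²³ × 11.40 g/cm³) = 1.207 × 10^-22 cm³.
a = (1.207 × 10^-22)^(1/3) = 4.942 × 10^-8 cm = 4.94 Å.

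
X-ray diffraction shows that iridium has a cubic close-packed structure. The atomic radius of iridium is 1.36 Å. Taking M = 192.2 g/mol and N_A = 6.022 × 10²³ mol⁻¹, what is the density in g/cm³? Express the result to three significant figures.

22.4 g/cm³

In an FCC lattice, atoms touch along the face diagonal, so √2·a = 4r, giving a = 3.847 Å = 3.847 × 10^-8 cm.
With Z = 4, ρ = Z·M/(N_A·a³) = 4 × 192.2 / (6.022 × 10²³ × 5.692 × 10^-23) = 22.43 g/cm³.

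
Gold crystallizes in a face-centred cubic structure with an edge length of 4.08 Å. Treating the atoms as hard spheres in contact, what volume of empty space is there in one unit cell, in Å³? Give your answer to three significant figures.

17.6 Å³

In an FCC lattice atoms touch along the face diagonal, so √2·a = 4r, so r = 0.3536a = 1.442 Å.
V_cell = a³ = 67.92 Å³; V_atoms = 4 × (4/3)πr³ = 50.29 Å³.
Empty space = 67.92 − 50.29 = 17.6 Å³.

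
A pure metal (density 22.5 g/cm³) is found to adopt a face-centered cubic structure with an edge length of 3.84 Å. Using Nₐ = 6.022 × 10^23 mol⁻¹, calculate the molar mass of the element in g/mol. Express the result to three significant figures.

An FCC cell has Z = 4 atoms; a = 3.840 × 10^-8 cm.
M = ρ·N_A·a³/Z = 22.5 × 6.022 × 10²³ × 5.662 × 10^-23 / 4 = 192 g/mol.

192 g/mol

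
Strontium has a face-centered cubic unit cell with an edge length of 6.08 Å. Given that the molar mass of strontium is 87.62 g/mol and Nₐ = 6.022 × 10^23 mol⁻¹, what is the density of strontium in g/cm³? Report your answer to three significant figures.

2.59 g/cm³

An FCC unit cell contains Z = 4 atoms.
Cell volume: a³ = (6.08 Å)³ = (6.080 × 10^-8 cm)³ = 2.248 × 10^-22 cm³.
ρ = Z·M/(N_A·a³) = 4 × 87.62 / (6.022 × 10²³ × 2.248 × 10^-22) = 2.589 g/cm³.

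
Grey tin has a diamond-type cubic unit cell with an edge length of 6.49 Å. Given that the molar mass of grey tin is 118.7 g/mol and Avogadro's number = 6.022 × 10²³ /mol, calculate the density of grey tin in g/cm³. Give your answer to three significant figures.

5.77 g/cm³

A diamond cubic unit cell contains Z = 8 atoms.
Cell volume: a³ = (6.49 Å)³ = (6.490 × 10^-8 cm)³ = 2.734 × 10^-22 cm³.
ρ = Z·M/(N_A·a³) = 8 × 118.7 / (6.022 × 10²³ × 2.734 × 10^-22) = 5.769 g/cm³.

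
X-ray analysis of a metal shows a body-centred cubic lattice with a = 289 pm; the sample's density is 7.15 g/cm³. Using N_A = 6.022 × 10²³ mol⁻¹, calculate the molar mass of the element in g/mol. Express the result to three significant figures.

A BCC cell has Z = 2 atoms; a = 2.890 × 10^-8 cm.
M = ρ·N_A·a³/Z = 7.15 × 6.022 × 10²³ × 2.414 × 10^-23 / 2 = 52.0 g/mol.

52.0 g/mol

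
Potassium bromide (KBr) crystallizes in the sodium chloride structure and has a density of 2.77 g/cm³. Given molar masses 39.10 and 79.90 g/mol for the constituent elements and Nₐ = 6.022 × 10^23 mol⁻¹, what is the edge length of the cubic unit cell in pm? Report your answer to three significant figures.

658 pm

M(KBr) = 119.0 g/mol; Z = 4 formula units per cell.
a³ = Z·M/(N_A·ρ) = 4 × 119.0 / (6.022 × 10²³ × 2.77) = 2.854 × 10^-22 cm³, so a = 6.584 × 10^-8 cm = 658 pm.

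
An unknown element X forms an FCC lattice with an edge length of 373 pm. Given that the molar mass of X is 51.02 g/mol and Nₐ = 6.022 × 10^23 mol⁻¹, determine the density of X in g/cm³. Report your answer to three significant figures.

An FCC unit cell contains Z = 4 atoms.
Cell volume: a³ = (373 pm)³ = (3.730 × 10^-8 cm)³ = 5.190 × 10^-23 cm³.
ρ = Z·M/(N_A·a³) = 4 × 51.02 / (6.022 × 10²³ × 5.190 × 10^-23) = 6.530 g/cm³.

6.53 g/cm³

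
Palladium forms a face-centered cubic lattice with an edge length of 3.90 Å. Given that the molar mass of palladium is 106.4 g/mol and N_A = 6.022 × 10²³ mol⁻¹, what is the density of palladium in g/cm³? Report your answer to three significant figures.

11.9 g/cm³

An FCC unit cell contains Z = 4 atoms.
Cell volume: a³ = (3.90 Å)³ = (3.900 × 10^-8 cm)³ = 5.932 × 10^-23 cm³.
ρ = Z·M/(N_A·a³) = 4 × 106.4 / (6.022 × 10²³ × 5.932 × 10^-23) = 11.91 g/cm³.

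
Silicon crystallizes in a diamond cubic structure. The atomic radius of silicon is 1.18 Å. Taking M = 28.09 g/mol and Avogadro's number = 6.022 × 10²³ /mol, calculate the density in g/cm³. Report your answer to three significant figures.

In a diamond cubic lattice, nearest neighbors lie along the body diagonal with √3·a = 8r, giving a = 5.450 Å = 5.450 × 10^-8 cm.
With Z = 8, ρ = Z·M/(N_A·a³) = 8 × 28.09 / (6.022 × 10²³ × 1.619 × 10^-22) = 2.305 g/cm³.

2.30 g/cm³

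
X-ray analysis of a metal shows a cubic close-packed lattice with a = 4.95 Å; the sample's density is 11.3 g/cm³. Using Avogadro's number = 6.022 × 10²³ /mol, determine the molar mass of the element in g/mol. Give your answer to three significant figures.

An FCC cell has Z = 4 atoms; a = 4.950 × 10^-8 cm.
M = ρ·N_A·a³/Z = 11.3 × 6.022 × 10²³ × 1.213 × 10^-22 / 4 = 206 g/mol.

206 g/mol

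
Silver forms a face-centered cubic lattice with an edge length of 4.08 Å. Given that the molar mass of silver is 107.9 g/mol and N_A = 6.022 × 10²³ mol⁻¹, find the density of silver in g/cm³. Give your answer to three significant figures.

10.6 g/cm³

An FCC unit cell contains Z = 4 atoms.
Cell volume: a³ = (4.08 Å)³ = (4.080 × 10^-8 cm)³ = 6.792 × 10^-23 cm³.
ρ = Z·M/(N_A·a³) = 4 × 107.9 / (6.022 × 10²³ × 6.792 × 10^-23) = 10.55 g/cm³.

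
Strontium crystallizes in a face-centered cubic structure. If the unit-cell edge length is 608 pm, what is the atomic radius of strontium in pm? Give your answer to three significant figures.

215 pm

In an FCC lattice, atoms touch along the face diagonal, so √2·a = 4r.
r = √2·a/4 = 1.4142 × 608 / 4 = 215 pm.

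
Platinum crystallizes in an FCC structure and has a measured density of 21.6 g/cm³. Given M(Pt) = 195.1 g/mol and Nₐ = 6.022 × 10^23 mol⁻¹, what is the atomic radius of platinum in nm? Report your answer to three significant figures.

0.138 nm

For an FCC cell (Z = 4), a³ = Z·M/(N_A·ρ) = 4 × 195.1 / (6.022 × 10²³ × 21.60) = 6.000 × 10^-23 cm³, so a = 3.915 × 10^-8 cm = 0.3915 nm.
Atoms touch along the face diagonal, so √2·a = 4r, so r = 0.3536 × a = 0.138 nm.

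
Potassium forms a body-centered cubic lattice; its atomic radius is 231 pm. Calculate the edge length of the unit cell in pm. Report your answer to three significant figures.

In a BCC lattice, atoms touch along the body diagonal, so √3·a = 4r.
a = 4r/√3 = 4 × 231 / 1.7321 = 533 pm.

533 pm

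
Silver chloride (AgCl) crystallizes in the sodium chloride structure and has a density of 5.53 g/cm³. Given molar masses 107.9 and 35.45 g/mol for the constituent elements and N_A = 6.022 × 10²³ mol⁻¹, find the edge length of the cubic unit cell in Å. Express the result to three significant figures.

5.56 Å

M(AgCl) = 143.35 g/mol; Z = 4 formula units per cell.
a³ = Z·M/(N_A·ρ) = 4 × 143.35 / (6.022 × 10²³ × 5.53) = 1.722 × 10^-22 cm³, so a = 5.563 × 10^-8 cm = 5.56 Å.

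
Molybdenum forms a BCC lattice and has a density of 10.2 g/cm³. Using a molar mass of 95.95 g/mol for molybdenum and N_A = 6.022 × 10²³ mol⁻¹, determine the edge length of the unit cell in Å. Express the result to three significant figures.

With Z = 2 atoms per BCC cell, a³ = Z·M/(N_A·ρ) = 2 × 95.95 / (6.022 × 10²³ × 10.20 g/cm³) = 3.124 × 10^-23 cm³.
a = (3.124 × 10^-23)^(1/3) = 3.150 × 10^-8 cm = 3.15 Å.

3.15 Å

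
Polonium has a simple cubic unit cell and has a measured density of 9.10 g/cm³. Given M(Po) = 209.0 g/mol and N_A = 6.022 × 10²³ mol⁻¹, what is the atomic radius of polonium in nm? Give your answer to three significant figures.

0.168 nm

For a simple cubic cell (Z = 1), a³ = Z·M/(N_A·ρ) = 1 × 209.0 / (6.022 × 10²³ × 9.100) = 3.814 × 10^-23 cm³, so a = 3.366 × 10^-8 cm = 0.3366 nm.
Atoms touch along the cell edge, so a = 2r, so r = 0.5000 × a = 0.168 nm.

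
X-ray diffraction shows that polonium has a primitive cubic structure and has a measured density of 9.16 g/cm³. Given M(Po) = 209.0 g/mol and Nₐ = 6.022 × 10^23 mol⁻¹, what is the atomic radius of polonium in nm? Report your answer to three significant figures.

For a simple cubic cell (Z = 1), a³ = Z·M/(N_A·ρ) = 1 × 209.0 / (6.022 × 10²³ × 9.160) = 3.789 × 10^-23 cm³, so a = 3.359 × 10^-8 cm = 0.3359 nm.
Atoms touch along the cell edge, so a = 2r, so r = 0.5000 × a = 0.168 nm.

0.168 nm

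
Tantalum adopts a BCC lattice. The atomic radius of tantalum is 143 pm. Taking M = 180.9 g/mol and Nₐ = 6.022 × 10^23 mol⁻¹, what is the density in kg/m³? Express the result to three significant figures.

In a BCC lattice, atoms touch along the body diagonal, so √3·a = 4r, giving a = 330.2 pm = 3.302 × 10^-8 cm.
With Z = 2, ρ = Z·M/(N_A·a³) = 2 × 180.9 / (6.022 × 10²³ × 3.602 × 10^-23) = 16.68 g/cm³ = 16700 kg/m³.

16700 kg/m³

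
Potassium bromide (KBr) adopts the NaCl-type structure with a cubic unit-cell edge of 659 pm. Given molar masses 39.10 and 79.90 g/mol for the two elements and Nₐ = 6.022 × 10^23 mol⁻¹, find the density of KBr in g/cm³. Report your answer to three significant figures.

The NaCl-type structure contains Z = 4 formula units per cell; M(KBr) = 39.10 + 79.90 = 119.0 g/mol.
a³ = (6.590 × 10^-8 cm)³ = 2.862 × 10^-22 cm³.
ρ = 4 × 119.0 / (6.022 × 10²³ × 2.862 × 10^-22) = 2.762 g/cm³.

2.76 g/cm³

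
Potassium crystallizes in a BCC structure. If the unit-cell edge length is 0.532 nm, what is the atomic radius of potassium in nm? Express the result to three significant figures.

0.230 nm

In a BCC lattice, atoms touch along the body diagonal, so √3·a = 4r.
r = √3·a/4 = 1.7321 × 0.532 / 4 = 0.230 nm.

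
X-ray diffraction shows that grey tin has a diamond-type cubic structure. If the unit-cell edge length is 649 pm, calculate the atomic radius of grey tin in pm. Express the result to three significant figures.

141 pm

In a diamond cubic lattice, nearest neighbors lie along the body diagonal with √3·a = 8r.
r = √3·a/8 = 1.7321 × 649 / 8 = 141 pm.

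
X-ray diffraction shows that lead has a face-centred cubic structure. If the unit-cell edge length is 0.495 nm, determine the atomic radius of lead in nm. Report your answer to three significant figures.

In an FCC lattice, atoms touch along the face diagonal, so √2·a = 4r.
r = √2·a/4 = 1.4142 × 0.495 / 4 = 0.175 nm.

0.175 nm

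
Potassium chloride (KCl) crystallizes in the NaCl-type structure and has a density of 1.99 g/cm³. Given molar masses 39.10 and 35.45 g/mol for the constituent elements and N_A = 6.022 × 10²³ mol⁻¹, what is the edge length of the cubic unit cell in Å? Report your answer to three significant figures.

M(KCl) = 74.55 g/mol; Z = 4 formula units per cell.
a³ = Z·M/(N_A·ρ) = 4 × 74.55 / (6.022 × 10²³ × 1.99) = 2.488 × 10^-22 cm³, so a = 6.290 × 10^-8 cm = 6.29 Å.

6.29 Å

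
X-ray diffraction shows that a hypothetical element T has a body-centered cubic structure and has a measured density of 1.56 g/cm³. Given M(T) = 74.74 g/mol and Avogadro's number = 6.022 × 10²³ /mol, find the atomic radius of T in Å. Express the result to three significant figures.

For a BCC cell (Z = 2), a³ = Z·M/(N_A·ρ) = 2 × 74.74 / (6.022 × 10²³ × 1.560) = 1.591 × 10^-22 cm³, so a = 5.419 × 10^-8 cm = 5.419 Å.
Atoms touch along the body diagonal, so √3·a = 4r, so r = 0.4330 × a = 2.35 Å.

2.35 Å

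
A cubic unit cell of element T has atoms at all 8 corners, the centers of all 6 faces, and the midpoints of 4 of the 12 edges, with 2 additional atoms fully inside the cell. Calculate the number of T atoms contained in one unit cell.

7

Corner atoms are shared by 8 cells (1/8 each), face atoms by 2 (1/2 each), edge atoms by 4 (1/4 each), interior atoms are unshared.
Net atoms = 8 × 1/8 + 6 × 1/2 + 4 × 1/4 + 2 = 1 + 3 + 1 + 2 = 7.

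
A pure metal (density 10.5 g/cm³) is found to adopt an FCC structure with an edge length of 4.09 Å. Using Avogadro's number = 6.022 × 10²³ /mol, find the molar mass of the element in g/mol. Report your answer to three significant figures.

108 g/mol

An FCC cell has Z = 4 atoms; a = 4.090 × 10^-8 cm.
M = ρ·N_A·a³/Z = 10.5 × 6.022 × 10²³ × 6.842 × 10^-23 / 4 = 108 g/mol.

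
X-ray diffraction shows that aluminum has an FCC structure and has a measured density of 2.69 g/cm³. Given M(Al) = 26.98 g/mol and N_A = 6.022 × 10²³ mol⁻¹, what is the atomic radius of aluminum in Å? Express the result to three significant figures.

1.43 Å

For an FCC cell (Z = 4), a³ = Z·M/(N_A·ρ) = 4 × 26.98 / (6.022 × 10²³ × 2.690) = 6.662 × 10^-23 cm³, so a = 4.054 × 10^-8 cm = 4.054 Å.
Atoms touch along the face diagonal, so √2·a = 4r, so r = 0.3536 × a = 1.43 Å.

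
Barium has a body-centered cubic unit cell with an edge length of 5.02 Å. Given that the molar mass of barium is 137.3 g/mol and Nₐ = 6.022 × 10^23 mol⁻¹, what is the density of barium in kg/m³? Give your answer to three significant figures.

A BCC unit cell contains Z = 2 atoms.
Cell volume: a³ = (5.02 Å)³ = (5.020 × 10^-8 cm)³ = 1.265 × 10^-22 cm³.
ρ = Z·M/(N_A·a³) = 2 × 137.3 / (6.022 × 10²³ × 1.265 × 10^-22) = 3.605 g/cm³ = 3600 kg/m³.

3600 kg/m³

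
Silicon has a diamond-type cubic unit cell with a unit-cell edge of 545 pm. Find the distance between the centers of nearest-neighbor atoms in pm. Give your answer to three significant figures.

In a diamond cubic structure, nearest neighbors lie along the body diagonal with √3·a = 8r; the nearest-neighbor distance equals 2r = 0.4330·a.
d = 0.4330 × 545 = 236 pm.

236 pm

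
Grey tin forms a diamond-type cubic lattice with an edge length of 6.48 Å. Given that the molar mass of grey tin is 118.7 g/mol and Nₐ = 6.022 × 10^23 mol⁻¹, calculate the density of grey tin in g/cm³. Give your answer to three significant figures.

A diamond cubic unit cell contains Z = 8 atoms.
Cell volume: a³ = (6.48 Å)³ = (6.480 × 10^-8 cm)³ = 2.721 × 10^-22 cm³.
ρ = Z·M/(N_A·a³) = 8 × 118.7 / (6.022 × 10²³ × 2.721 × 10^-22) = 5.795 g/cm³.

5.80 g/cm³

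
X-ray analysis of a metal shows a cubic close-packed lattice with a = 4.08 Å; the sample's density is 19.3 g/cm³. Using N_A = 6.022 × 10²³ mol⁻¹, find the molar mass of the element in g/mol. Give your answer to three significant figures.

197 g/mol

An FCC cell has Z = 4 atoms; a = 4.080 × 10^-8 cm.
M = ρ·N_A·a³/Z = 19.3 × 6.022 × 10²³ × 6.792 × 10^-23 / 4 = 197 g/mol.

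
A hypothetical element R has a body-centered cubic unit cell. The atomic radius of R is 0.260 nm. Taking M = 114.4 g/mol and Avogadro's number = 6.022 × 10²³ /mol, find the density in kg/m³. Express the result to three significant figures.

1760 kg/m³

In a BCC lattice, atoms touch along the body diagonal, so √3·a = 4r, giving a = 0.6004 nm = 6.004 × 10^-8 cm.
With Z = 2, ρ = Z·M/(N_A·a³) = 2 × 114.4 / (6.022 × 10²³ × 2.165 × 10^-22) = 1.755 g/cm³ = 1760 kg/m³.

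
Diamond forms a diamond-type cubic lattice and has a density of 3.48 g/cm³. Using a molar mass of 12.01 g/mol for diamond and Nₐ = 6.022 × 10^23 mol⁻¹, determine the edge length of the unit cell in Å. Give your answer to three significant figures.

3.58 Å

With Z = 8 atoms per diamond cubic cell, a³ = Z·M/(N_A·ρ) = 8 × 12.01 / (6.022 × 10²³ × 3.480 g/cm³) = 4.585 × 10^-23 cm³.
a = (4.585 × 10^-23)^(1/3) = 3.579 × 10^-8 cm = 3.58 Å.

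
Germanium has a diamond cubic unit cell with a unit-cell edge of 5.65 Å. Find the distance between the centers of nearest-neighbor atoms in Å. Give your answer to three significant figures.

2.45 Å

In a diamond cubic structure, nearest neighbors lie along the body diagonal with √3·a = 8r; the nearest-neighbor distance equals 2r = 0.4330·a.
d = 0.4330 × 5.65 = 2.45 Å.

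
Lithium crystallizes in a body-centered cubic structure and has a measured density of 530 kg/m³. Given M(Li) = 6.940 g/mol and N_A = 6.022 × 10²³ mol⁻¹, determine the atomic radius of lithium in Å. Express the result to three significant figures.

1.52 Å

For a BCC cell (Z = 2), a³ = Z·M/(N_A·ρ) = 2 × 6.940 / (6.022 × 10²³ × 0.5300) = 4.349 × 10^-23 cm³, so a = 3.517 × 10^-8 cm = 3.517 Å.
Atoms touch along the body diagonal, so √3·a = 4r, so r = 0.4330 × a = 1.52 Å.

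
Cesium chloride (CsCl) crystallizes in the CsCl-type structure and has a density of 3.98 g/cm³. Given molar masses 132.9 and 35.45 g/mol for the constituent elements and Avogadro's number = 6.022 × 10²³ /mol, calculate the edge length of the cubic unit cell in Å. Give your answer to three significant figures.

M(CsCl) = 168.35 g/mol; Z = 1 formula unit per cell.
a³ = Z·M/(N_A·ρ) = 1 × 168.35 / (6.022 × 10²³ × 3.98) = 7.024 × 10^-23 cm³, so a = 4.126 × 10^-8 cm = 4.13 Å.

4.13 Å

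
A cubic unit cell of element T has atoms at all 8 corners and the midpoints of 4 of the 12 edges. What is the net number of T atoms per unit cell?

Corner atoms are shared by 8 cells (1/8 each), edge atoms by 4 (1/4 each).
Net atoms = 8 × 1/8 + 4 × 1/4 = 1 + 1 = 2.

2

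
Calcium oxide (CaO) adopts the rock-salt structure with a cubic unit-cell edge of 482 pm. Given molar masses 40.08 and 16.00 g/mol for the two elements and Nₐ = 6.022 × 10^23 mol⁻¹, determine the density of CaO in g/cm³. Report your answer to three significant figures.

The rock-salt structure contains Z = 4 formula units per cell; M(CaO) = 40.08 + 16.00 = 56.08 g/mol.
a³ = (4.820 × 10^-8 cm)³ = 1.120 × 10^-22 cm³.
ρ = 4 × 56.08 / (6.022 × 10²³ × 1.120 × 10^-22) = 3.326 g/cm³.

3.33 g/cm³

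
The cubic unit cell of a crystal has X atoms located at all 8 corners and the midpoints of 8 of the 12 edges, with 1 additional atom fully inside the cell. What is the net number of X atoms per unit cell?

Corner atoms are shared by 8 cells (1/8 each), edge atoms by 4 (1/4 each), interior atoms are unshared.
Net atoms = 8 × 1/8 + 8 × 1/4 + 1 = 1 + 2 + 1 = 4.

4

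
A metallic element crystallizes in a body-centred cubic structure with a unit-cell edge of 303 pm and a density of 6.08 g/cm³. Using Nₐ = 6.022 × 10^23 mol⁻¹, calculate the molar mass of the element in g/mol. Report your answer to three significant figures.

A BCC cell has Z = 2 atoms; a = 3.030 × 10^-8 cm.
M = ρ·N_A·a³/Z = 6.08 × 6.022 × 10²³ × 2.782 × 10^-23 / 2 = 50.9 g/mol.

50.9 g/mol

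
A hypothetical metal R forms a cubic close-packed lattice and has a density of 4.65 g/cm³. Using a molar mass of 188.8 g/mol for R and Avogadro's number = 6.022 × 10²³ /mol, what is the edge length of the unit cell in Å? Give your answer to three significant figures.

With Z = 4 atoms per FCC cell, a³ = Z·M/(N_A·ρ) = 4 × 188.8 / (6.022 × 10²³ × 4.650 g/cm³) = 2.697 × 10^-22 cm³.
a = (2.697 × 10^-22)^(1/3) = 6.461 × 10^-8 cm = 6.46 Å.

6.46 Å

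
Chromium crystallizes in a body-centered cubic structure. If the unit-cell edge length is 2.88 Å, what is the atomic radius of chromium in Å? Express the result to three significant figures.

1.25 Å

In a BCC lattice, atoms touch along the body diagonal, so √3·a = 4r.
r = √3·a/4 = 1.7321 × 2.88 / 4 = 1.25 Å.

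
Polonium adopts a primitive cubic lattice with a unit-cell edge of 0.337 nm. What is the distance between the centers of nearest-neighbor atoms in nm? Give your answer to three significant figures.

In a simple cubic structure, atoms touch along the cell edge, so a = 2r; the nearest-neighbor distance equals 2r = 1.000·a.
d = 1.000 × 0.337 = 0.337 nm.

0.337 nm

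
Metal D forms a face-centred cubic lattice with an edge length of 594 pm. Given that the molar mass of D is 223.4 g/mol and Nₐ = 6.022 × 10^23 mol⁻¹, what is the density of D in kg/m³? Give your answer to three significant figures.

7080 kg/m³

An FCC unit cell contains Z = 4 atoms.
Cell volume: a³ = (594 pm)³ = (5.940 × 10^-8 cm)³ = 2.096 × 10^-22 cm³.
ρ = Z·M/(N_A·a³) = 4 × 223.4 / (6.022 × 10²³ × 2.096 × 10^-22) = 7.080 g/cm³ = 7080 kg/m³.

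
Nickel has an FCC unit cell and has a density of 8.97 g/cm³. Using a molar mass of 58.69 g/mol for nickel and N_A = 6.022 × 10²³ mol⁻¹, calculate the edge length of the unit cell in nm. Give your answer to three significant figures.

With Z = 4 atoms per FCC cell, a³ = Z·M/(N_A·ρ) = 4 × 58.69 / (6.022 × 10²³ × 8.970 g/cm³) = 4.346 × 10^-23 cm³.
a = (4.346 × 10^-23)^(1/3) = 3.516 × 10^-8 cm = 0.352 nm.

0.352 nm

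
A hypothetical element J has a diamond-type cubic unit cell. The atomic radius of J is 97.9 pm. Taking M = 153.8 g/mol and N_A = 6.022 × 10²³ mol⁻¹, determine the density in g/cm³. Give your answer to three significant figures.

In a diamond cubic lattice, nearest neighbors lie along the body diagonal with √3·a = 8r, giving a = 452.2 pm = 4.522 × 10^-8 cm.
With Z = 8, ρ = Z·M/(N_A·a³) = 8 × 153.8 / (6.022 × 10²³ × 9.246 × 10^-23) = 22.10 g/cm³.

22.1 g/cm³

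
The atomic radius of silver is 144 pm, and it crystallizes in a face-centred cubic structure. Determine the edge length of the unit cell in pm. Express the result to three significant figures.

In an FCC lattice, atoms touch along the face diagonal, so √2·a = 4r.
a = 4r/√2 = 4 × 144 / 1.4142 = 407 pm.

407 pm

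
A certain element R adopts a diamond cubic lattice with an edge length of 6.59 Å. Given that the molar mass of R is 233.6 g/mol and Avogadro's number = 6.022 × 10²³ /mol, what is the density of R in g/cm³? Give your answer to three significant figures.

10.8 g/cm³

A diamond cubic unit cell contains Z = 8 atoms.
Cell volume: a³ = (6.59 Å)³ = (6.590 × 10^-8 cm)³ = 2.862 × 10^-22 cm³.
ρ = Z·M/(N_A·a³) = 8 × 233.6 / (6.022 × 10²³ × 2.862 × 10^-22) = 10.84 g/cm³.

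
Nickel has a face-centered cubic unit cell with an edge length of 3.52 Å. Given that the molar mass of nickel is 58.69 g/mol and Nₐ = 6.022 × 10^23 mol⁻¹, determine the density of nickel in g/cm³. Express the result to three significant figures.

An FCC unit cell contains Z = 4 atoms.
Cell volume: a³ = (3.52 Å)³ = (3.520 × 10^-8 cm)³ = 4.361 × 10^-23 cm³.
ρ = Z·M/(N_A·a³) = 4 × 58.69 / (6.022 × 10²³ × 4.361 × 10^-23) = 8.938 g/cm³.

8.94 g/cm³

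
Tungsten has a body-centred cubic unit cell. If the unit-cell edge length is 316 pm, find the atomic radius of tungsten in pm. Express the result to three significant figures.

In a BCC lattice, atoms touch along the body diagonal, so √3·a = 4r.
r = √3·a/4 = 1.7321 × 316 / 4 = 137 pm.

137 pm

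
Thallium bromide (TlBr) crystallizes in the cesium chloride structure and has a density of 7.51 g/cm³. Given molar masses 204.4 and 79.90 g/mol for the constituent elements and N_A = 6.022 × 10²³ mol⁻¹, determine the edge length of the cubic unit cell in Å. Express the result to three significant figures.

M(TlBr) = 284.3 g/mol; Z = 1 formula unit per cell.
a³ = Z·M/(N_A·ρ) = 1 × 284.3 / (6.022 × 10²³ × 7.51) = 6.286 × 10^-23 cm³, so a = 3.976 × 10^-8 cm = 3.98 Å.

3.98 Å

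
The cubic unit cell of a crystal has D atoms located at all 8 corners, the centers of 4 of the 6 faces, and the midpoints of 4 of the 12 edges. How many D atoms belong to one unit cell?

Corner atoms are shared by 8 cells (1/8 each), face atoms by 2 (1/2 each), edge atoms by 4 (1/4 each).
Net atoms = 8 × 1/8 + 4 × 1/2 + 4 × 1/4 = 1 + 2 + 1 = 4.

4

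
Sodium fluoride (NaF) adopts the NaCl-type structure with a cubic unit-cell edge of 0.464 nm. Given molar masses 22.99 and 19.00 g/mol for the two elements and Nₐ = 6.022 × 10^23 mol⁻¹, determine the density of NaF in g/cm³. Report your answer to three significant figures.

The NaCl-type structure contains Z = 4 formula units per cell; M(NaF) = 22.99 + 19.00 = 41.99 g/mol.
a³ = (4.640 × 10^-8 cm)³ = 9.990 × 10^-23 cm³.
ρ = 4 × 41.99 / (6.022 × 10²³ × 9.990 × 10^-23) = 2.792 g/cm³.

2.79 g/cm³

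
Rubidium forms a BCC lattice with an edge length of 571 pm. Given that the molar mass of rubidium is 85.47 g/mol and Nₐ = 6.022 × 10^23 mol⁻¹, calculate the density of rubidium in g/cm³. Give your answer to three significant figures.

A BCC unit cell contains Z = 2 atoms.
Cell volume: a³ = (571 pm)³ = (5.710 × 10^-8 cm)³ = 1.862 × 10^-22 cm³.
ρ = Z·M/(N_A·a³) = 2 × 85.47 / (6.022 × 10²³ × 1.862 × 10^-22) = 1.525 g/cm³.

1.52 g/cm³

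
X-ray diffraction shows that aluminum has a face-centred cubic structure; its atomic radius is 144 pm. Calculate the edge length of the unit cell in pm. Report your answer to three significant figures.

In an FCC lattice, atoms touch along the face diagonal, so √2·a = 4r.
a = 4r/√2 = 4 × 144 / 1.4142 = 407 pm.

407 pm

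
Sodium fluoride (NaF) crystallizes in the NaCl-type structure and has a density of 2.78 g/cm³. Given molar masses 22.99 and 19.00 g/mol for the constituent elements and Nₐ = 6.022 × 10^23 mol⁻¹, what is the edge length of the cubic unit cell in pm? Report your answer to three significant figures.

465 pm

M(NaF) = 41.99 g/mol; Z = 4 formula units per cell.
a³ = Z·M/(N_A·ρ) = 4 × 41.99 / (6.022 × 10²³ × 2.78) = 1.003 × 10^-22 cm³, so a = 4.647 × 10^-8 cm = 465 pm.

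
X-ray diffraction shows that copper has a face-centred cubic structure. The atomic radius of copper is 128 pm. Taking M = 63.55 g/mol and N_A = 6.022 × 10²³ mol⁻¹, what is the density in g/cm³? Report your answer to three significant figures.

In an FCC lattice, atoms touch along the face diagonal, so √2·a = 4r, giving a = 362.0 pm = 3.620 × 10^-8 cm.
With Z = 4, ρ = Z·M/(N_A·a³) = 4 × 63.55 / (6.022 × 10²³ × 4.745 × 10^-23) = 8.895 g/cm³.

8.90 g/cm³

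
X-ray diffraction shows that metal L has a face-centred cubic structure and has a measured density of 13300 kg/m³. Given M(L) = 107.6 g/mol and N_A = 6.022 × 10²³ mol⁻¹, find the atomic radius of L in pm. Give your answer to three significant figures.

For an FCC cell (Z = 4), a³ = Z·M/(N_A·ρ) = 4 × 107.6 / (6.022 × 10²³ × 13.30) = 5.374 × 10^-23 cm³, so a = 3.774 × 10^-8 cm = 377.4 pm.
Atoms touch along the face diagonal, so √2·a = 4r, so r = 0.3536 × a = 133 pm.

133 pm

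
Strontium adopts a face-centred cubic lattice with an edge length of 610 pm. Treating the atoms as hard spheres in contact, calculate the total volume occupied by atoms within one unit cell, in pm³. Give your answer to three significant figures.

1.68 × 10^8 pm³

In an FCC lattice atoms touch along the face diagonal, so √2·a = 4r, so r = 0.3536a = 215.7 pm.
V_atoms = Z × (4/3)πr³ = 4 × (4/3)π × (215.7)³ = 1.68 × 10^8 pm³.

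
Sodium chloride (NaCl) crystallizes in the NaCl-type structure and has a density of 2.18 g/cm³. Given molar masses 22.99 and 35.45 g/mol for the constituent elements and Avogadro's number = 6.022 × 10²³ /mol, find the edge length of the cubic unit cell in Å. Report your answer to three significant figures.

M(NaCl) = 58.44 g/mol; Z = 4 formula units per cell.
a³ = Z·M/(N_A·ρ) = 4 × 58.44 / (6.022 × 10²³ × 2.18) = 1.781 × 10^-22 cm³, so a = 5.626 × 10^-8 cm = 5.63 Å.

5.63 Å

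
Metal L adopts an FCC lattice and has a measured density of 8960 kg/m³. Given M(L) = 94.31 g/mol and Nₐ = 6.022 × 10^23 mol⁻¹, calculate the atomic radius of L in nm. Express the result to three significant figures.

For an FCC cell (Z = 4), a³ = Z·M/(N_A·ρ) = 4 × 94.31 / (6.022 × 10²³ × 8.960) = 6.991 × 10^-23 cm³, so a = 4.120 × 10^-8 cm = 0.4120 nm.
Atoms touch along the face diagonal, so √2·a = 4r, so r = 0.3536 × a = 0.146 nm.

0.146 nm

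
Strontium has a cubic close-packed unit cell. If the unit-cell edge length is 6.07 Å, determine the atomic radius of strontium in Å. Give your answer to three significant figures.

In an FCC lattice, atoms touch along the face diagonal, so √2·a = 4r.
r = √2·a/4 = 1.4142 × 6.07 / 4 = 2.15 Å.

2.15 Å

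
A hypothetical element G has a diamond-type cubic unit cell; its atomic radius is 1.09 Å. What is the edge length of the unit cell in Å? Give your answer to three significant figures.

In a diamond cubic lattice, nearest neighbors lie along the body diagonal with √3·a = 8r.
a = 8r/√3 = 8 × 1.09 / 1.7321 = 5.03 Å.

5.03 Å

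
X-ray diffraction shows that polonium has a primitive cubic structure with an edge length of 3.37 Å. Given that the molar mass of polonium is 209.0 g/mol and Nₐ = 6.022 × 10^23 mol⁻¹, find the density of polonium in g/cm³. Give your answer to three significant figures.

A simple cubic unit cell contains Z = 1 atom.
Cell volume: a³ = (3.37 Å)³ = (3.370 × 10^-8 cm)³ = 3.827 × 10^-23 cm³.
ρ = Z·M/(N_A·a³) = 1 × 209.0 / (6.022 × 10²³ × 3.827 × 10^-23) = 9.068 g/cm³.

9.07 g/cm³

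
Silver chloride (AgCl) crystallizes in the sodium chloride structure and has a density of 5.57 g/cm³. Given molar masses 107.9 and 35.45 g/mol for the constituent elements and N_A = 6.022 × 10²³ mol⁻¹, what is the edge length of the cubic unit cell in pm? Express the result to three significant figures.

M(AgCl) = 143.35 g/mol; Z = 4 formula units per cell.
a³ = Z·M/(N_A·ρ) = 4 × 143.35 / (6.022 × 10²³ × 5.57) = 1.709 × 10^-22 cm³, so a = 5.550 × 10^-8 cm = 555 pm.

555 pm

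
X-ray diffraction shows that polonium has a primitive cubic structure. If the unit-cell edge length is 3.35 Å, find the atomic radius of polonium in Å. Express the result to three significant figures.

1.68 Å

In a simple cubic lattice, atoms touch along the cell edge, so a = 2r.
r = a/2 = 3.35/2 = 1.68 Å.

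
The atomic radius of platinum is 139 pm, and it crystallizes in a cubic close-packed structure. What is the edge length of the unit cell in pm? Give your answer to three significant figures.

In an FCC lattice, atoms touch along the face diagonal, so √2·a = 4r.
a = 4r/√2 = 4 × 139 / 1.4142 = 393 pm.

393 pm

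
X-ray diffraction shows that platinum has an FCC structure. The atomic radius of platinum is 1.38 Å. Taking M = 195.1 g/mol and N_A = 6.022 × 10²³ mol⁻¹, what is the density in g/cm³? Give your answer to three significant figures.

In an FCC lattice, atoms touch along the face diagonal, so √2·a = 4r, giving a = 3.903 Å = 3.903 × 10^-8 cm.
With Z = 4, ρ = Z·M/(N_A·a³) = 4 × 195.1 / (6.022 × 10²³ × 5.947 × 10^-23) = 21.79 g/cm³.

21.8 g/cm³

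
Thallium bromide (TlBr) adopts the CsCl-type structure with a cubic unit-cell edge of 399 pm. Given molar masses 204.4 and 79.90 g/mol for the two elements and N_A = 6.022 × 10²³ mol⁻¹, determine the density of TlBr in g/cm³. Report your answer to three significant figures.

7.43 g/cm³

The CsCl-type structure contains Z = 1 formula unit per cell; M(TlBr) = 204.4 + 79.90 = 284.3 g/mol.
a³ = (3.990 × 10^-8 cm)³ = 6.352 × 10^-23 cm³.
ρ = 1 × 284.3 / (6.022 × 10²³ × 6.352 × 10^-23) = 7.432 g/cm³.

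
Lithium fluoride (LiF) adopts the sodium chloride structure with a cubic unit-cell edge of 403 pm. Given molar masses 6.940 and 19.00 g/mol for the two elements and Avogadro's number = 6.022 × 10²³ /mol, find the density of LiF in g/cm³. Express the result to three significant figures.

2.63 g/cm³

The sodium chloride structure contains Z = 4 formula units per cell; M(LiF) = 6.940 + 19.00 = 25.94 g/mol.
a³ = (4.030 × 10^-8 cm)³ = 6.545 × 10^-23 cm³.
ρ = 4 × 25.94 / (6.022 × 10²³ × 6.545 × 10^-23) = 2.633 g/cm³.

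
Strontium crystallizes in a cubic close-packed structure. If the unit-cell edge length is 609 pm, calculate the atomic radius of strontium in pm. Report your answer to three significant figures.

In an FCC lattice, atoms touch along the face diagonal, so √2·a = 4r.
r = √2·a/4 = 1.4142 × 609 / 4 = 215 pm.

215 pm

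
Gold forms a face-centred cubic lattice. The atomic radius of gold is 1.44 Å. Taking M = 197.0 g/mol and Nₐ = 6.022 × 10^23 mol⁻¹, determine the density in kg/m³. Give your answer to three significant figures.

19400 kg/m³

In an FCC lattice, atoms touch along the face diagonal, so √2·a = 4r, giving a = 4.073 Å = 4.073 × 10^-8 cm.
With Z = 4, ρ = Z·M/(N_A·a³) = 4 × 197.0 / (6.022 × 10²³ × 6.757 × 10^-23) = 19.37 g/cm³ = 19400 kg/m³.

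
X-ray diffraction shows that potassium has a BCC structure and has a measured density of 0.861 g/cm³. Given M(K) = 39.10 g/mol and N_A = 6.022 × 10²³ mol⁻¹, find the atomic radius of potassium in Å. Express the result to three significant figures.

2.30 Å

For a BCC cell (Z = 2), a³ = Z·M/(N_A·ρ) = 2 × 39.10 / (6.022 × 10²³ × 0.8610) = 1.508 × 10^-22 cm³, so a = 5.323 × 10^-8 cm = 5.323 Å.
Atoms touch along the body diagonal, so √3·a = 4r, so r = 0.4330 × a = 2.30 Å.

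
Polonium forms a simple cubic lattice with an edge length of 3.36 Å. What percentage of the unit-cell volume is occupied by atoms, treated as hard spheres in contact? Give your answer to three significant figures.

52.4%

In a simple cubic lattice atoms touch along the cell edge, so a = 2r, so r = 0.5000a = 1.680 Å.
Packing fraction = Z·(4/3)πr³ / a³ = 1 × (4/3)π × (1.680)³ / (3.36)³ = 0.5236 = 52.4%.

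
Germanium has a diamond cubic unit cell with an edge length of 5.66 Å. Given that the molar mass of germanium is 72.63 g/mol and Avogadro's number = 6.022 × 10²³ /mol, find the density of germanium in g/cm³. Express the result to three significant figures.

5.32 g/cm³

A diamond cubic unit cell contains Z = 8 atoms.
Cell volume: a³ = (5.66 Å)³ = (5.660 × 10^-8 cm)³ = 1.813 × 10^-22 cm³.
ρ = Z·M/(N_A·a³) = 8 × 72.63 / (6.022 × 10²³ × 1.813 × 10^-22) = 5.321 g/cm³.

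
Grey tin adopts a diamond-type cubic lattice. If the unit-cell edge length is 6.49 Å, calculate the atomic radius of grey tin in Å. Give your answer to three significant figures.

1.41 Å

In a diamond cubic lattice, nearest neighbors lie along the body diagonal with √3·a = 8r.
r = √3·a/8 = 1.7321 × 6.49 / 8 = 1.41 Å.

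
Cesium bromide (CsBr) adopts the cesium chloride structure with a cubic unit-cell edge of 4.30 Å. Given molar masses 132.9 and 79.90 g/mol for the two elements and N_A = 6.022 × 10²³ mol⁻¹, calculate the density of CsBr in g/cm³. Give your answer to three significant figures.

The cesium chloride structure contains Z = 1 formula unit per cell; M(CsBr) = 132.9 + 79.90 = 212.8 g/mol.
a³ = (4.300 × 10^-8 cm)³ = 7.951 × 10^-23 cm³.
ρ = 1 × 212.8 / (6.022 × 10²³ × 7.951 × 10^-23) = 4.445 g/cm³.

4.44 g/cm³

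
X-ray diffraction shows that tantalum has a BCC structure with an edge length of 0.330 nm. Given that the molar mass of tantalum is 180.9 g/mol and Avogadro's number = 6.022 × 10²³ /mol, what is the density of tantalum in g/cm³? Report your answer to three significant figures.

16.7 g/cm³

A BCC unit cell contains Z = 2 atoms.
Cell volume: a³ = (0.330 nm)³ = (3.300 × 10^-8 cm)³ = 3.594 × 10^-23 cm³.
ρ = Z·M/(N_A·a³) = 2 × 180.9 / (6.022 × 10²³ × 3.594 × 10^-23) = 16.72 g/cm³.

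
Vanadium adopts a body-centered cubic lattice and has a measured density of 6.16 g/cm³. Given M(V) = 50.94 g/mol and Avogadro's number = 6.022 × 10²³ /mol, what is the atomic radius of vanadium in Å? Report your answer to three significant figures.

For a BCC cell (Z = 2), a³ = Z·M/(N_A·ρ) = 2 × 50.94 / (6.022 × 10²³ × 6.160) = 2.746 × 10^-23 cm³, so a = 3.017 × 10^-8 cm = 3.017 Å.
Atoms touch along the body diagonal, so √3·a = 4r, so r = 0.4330 × a = 1.31 Å.

1.31 Å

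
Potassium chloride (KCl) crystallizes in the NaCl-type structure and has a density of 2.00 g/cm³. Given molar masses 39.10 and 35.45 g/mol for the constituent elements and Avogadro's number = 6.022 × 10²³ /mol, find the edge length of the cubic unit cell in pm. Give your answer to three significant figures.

M(KCl) = 74.55 g/mol; Z = 4 formula units per cell.
a³ = Z·M/(N_A·ρ) = 4 × 74.55 / (6.022 × 10²³ × 2.00) = 2.476 × 10^-22 cm³, so a = 6.279 × 10^-8 cm = 628 pm.

628 pm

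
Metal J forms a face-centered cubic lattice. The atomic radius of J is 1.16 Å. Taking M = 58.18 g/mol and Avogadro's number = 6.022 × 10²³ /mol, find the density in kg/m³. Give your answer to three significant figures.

10900 kg/m³

In an FCC lattice, atoms touch along the face diagonal, so √2·a = 4r, giving a = 3.281 Å = 3.281 × 10^-8 cm.
With Z = 4, ρ = Z·M/(N_A·a³) = 4 × 58.18 / (6.022 × 10²³ × 3.532 × 10^-23) = 10.94 g/cm³ = 10900 kg/m³.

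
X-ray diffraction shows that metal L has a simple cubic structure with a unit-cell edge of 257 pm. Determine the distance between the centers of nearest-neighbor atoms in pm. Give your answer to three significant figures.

In a simple cubic structure, atoms touch along the cell edge, so a = 2r; the nearest-neighbor distance equals 2r = 1.000·a.
d = 1.000 × 257 = 257 pm.

257 pm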